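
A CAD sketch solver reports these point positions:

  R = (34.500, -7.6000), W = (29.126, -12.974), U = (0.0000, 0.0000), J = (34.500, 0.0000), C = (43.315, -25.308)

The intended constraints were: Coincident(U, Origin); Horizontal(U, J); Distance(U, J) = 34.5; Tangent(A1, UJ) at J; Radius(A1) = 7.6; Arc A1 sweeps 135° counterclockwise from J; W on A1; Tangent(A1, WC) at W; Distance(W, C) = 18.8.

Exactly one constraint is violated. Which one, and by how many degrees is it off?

Tangent(A1, WC) at W — off by 4.00°.

U = (0.00, 0.00) ✓; U.y = 0.00, J.y = 0.00 ✓; |UJ| = 34.50 ✓; ∠(RJ, JU) = 90.00° ✓; |RJ| = 7.600 ✓; bearing(R→W) − bearing(R→J) = 135.0° ✓; |RW| = 7.600 ✓; ∠(RW, WC) = 86.00° ✗; |WC| = 18.80 ✓.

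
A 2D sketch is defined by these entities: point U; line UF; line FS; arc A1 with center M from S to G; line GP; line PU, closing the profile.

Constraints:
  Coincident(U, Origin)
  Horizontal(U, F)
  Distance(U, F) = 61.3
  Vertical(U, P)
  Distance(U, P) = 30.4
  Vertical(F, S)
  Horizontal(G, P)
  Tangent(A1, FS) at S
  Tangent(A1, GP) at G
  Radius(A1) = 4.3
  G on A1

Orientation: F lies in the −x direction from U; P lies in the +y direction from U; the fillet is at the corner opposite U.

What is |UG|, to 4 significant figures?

64.60

The virtual corner opposite U is at (-61.30, 30.40). Since A1 is tangent to FS there, MS ⟂ FS and tangency of A1 to GP means the radius MG is perpendicular to GP, with radius 4.3, so the center M sits 4.3 in from both sides at M = (-57.00, 26.10). That places the tangent points at S = (-61.30, 26.10) on FS and G = (-57.00, 30.40) on GP. Then |UG| = |G − U| = 64.60.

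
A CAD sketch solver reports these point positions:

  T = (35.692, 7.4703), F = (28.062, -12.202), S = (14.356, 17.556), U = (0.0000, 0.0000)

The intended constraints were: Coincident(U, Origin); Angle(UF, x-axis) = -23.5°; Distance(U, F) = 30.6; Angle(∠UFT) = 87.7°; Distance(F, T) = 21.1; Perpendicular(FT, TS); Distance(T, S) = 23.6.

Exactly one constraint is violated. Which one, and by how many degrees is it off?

Perpendicular(FT, TS) — off by 4.10°.

U = (0.00, 0.00) ✓; UF at -23.50° ✓; |UF| = 30.60 ✓; ∠UFT = 87.70° ✓; |FT| = 21.10 ✓; ∠(FT, TS) = 85.90° ✗; |TS| = 23.60 ✓.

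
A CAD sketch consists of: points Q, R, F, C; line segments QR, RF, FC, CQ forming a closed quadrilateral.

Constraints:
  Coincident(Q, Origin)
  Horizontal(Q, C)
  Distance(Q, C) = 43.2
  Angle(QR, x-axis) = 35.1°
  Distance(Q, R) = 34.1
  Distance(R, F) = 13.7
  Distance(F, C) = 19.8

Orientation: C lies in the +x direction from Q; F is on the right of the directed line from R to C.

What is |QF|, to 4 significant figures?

25.26

Checks: |RF| = 13.70 ✓; |FC| = 19.80 ✓.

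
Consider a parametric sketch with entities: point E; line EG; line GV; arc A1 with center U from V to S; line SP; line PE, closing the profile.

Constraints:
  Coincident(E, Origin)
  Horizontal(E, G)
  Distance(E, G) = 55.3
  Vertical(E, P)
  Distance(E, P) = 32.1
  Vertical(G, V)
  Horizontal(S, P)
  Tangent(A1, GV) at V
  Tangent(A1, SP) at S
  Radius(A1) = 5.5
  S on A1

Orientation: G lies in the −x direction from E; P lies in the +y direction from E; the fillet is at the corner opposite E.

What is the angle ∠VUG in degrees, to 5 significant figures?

78.318°

E is at the origin; EG is horizontal with |EG| = 55.3 and G on the −x side, so G = (-55.300, 0.0000). E and P share the same x with |EP| = 32.1 and P on the +y side, so P = (0.0000, 32.100). The virtual corner opposite E is at (-55.300, 32.100). Since A1 is tangent to GV there, UV ⟂ GV and A1 meets SP tangentially, so US is at right angles to SP, with radius 5.5, so the center U sits 5.5 in from both sides at U = (-49.800, 26.600). That places the tangent points at V = (-55.300, 26.600) on GV and S = (-49.800, 32.100) on SP. Then cos ∠VUG = UV·UG / (|UV||UG|), giving 78.318°.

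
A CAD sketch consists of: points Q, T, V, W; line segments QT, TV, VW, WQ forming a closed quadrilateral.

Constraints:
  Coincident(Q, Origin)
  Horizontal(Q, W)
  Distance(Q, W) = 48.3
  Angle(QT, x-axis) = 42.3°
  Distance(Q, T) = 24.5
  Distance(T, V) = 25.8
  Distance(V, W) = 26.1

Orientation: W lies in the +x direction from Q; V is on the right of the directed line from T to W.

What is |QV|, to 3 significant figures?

25.2

Q is at the origin; QW is horizontal with |QW| = 48.3 and W in +x, so W = (48.3, 0). QT runs at 42.3° with |QT| = 24.5, so T = (18.1, 16.5). V is determined by |TV| = 25.8 and |VW| = 26.1 together: it lies at the intersection of circle(T, 25.8) and circle(W, 26.1). With |TW| = 34.4, the foot of the radical line on TW is 17.0 from T and the perpendicular offset is √(25.8² − 17.0²) = 19.4. Taking the right-of-TW solution: V = (23.7, -8.70).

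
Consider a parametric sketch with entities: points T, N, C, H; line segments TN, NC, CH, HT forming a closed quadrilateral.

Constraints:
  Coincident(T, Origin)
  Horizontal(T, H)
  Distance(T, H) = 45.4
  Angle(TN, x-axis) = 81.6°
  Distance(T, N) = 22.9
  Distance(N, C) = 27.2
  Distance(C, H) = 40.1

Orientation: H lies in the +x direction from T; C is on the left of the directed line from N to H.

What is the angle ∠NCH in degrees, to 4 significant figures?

88.27°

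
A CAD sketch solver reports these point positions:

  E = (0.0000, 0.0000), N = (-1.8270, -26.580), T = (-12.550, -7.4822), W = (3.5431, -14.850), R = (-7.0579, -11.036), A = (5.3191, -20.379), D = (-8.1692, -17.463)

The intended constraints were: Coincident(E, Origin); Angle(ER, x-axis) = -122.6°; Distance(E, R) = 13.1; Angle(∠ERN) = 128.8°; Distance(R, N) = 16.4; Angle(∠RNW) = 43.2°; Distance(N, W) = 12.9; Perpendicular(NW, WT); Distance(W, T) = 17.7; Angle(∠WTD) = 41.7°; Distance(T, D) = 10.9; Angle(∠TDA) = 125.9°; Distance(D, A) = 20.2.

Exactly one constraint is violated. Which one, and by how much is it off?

Distance(D, A) = 20.2 — off by 6.40.

E = (0.00, 0.00) ✓; ER at -122.6° ✓; |ER| = 13.10 ✓; ∠ERN = 128.8° ✓; |RN| = 16.40 ✓; ∠RNW = 43.20° ✓; |NW| = 12.90 ✓; ∠(NW, WT) = 90.00° ✓; |WT| = 17.70 ✓; ∠WTD = 41.70° ✓; |TD| = 10.90 ✓; ∠TDA = 125.9° ✓; |DA| = 13.80 ✗.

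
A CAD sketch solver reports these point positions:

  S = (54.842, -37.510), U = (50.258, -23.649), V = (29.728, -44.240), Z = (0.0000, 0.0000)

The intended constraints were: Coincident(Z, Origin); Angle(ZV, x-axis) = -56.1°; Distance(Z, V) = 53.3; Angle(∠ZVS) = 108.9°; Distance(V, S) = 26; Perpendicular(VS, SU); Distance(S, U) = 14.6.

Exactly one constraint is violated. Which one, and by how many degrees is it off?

Perpendicular(VS, SU) — off by 3.30°.

Z = (0.00, 0.00) ✓; ZV at -56.10° ✓; |ZV| = 53.30 ✓; ∠ZVS = 108.9° ✓; |VS| = 26.00 ✓; ∠(VS, SU) = 93.30° ✗; |SU| = 14.60 ✓.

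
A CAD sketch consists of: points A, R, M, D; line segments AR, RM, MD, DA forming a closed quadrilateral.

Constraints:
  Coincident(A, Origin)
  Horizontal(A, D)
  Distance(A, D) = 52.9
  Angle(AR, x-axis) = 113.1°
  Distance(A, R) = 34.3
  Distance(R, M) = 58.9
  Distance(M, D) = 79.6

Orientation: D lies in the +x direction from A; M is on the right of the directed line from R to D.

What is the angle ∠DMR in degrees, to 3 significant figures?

62.0°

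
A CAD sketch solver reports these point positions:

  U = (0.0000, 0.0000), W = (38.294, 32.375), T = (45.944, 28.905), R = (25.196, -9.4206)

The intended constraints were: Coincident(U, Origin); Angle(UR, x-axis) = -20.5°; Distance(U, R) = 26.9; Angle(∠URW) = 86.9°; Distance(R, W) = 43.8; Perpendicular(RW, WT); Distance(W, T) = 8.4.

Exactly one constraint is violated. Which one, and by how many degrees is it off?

Perpendicular(RW, WT) — off by 7.00°.

U = (0.00, 0.00) ✓; UR at -20.50° ✓; |UR| = 26.90 ✓; ∠URW = 86.90° ✓; |RW| = 43.80 ✓; ∠(RW, WT) = 97.00° ✗; |WT| = 8.400 ✓.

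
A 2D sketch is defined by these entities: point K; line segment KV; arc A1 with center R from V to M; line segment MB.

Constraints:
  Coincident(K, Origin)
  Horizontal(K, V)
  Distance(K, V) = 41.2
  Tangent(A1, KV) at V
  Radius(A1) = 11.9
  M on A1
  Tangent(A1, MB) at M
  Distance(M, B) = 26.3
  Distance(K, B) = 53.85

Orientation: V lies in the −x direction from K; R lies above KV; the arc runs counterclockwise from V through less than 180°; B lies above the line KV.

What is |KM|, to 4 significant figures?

33.07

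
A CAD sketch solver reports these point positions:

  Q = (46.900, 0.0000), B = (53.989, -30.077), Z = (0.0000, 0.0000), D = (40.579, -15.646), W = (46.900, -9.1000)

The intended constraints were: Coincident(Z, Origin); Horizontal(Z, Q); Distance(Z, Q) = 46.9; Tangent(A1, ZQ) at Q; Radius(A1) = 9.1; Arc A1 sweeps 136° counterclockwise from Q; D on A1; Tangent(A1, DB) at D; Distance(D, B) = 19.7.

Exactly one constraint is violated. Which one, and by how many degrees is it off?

Tangent(A1, DB) at D — off by 3.10°.

Z = (0.00, 0.00) ✓; Z.y = 0.00, Q.y = 0.00 ✓; |ZQ| = 46.90 ✓; ∠(WQ, QZ) = 90.00° ✓; |WQ| = 9.100 ✓; bearing(W→D) − bearing(W→Q) = 136.0° ✓; |WD| = 9.100 ✓; ∠(WD, DB) = 93.10° ✗; |DB| = 19.70 ✓.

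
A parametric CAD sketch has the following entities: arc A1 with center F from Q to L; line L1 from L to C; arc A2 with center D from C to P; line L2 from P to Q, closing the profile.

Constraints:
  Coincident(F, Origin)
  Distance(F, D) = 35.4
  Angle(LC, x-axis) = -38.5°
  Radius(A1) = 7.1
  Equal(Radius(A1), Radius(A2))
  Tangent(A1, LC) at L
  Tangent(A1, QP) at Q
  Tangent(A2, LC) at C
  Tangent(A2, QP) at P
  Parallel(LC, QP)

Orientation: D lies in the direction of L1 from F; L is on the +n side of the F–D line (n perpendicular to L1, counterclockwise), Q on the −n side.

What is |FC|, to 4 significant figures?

36.10

The slot axis is L1's direction at -38.5°, so u = (cos -38.5°, sin -38.5°) = (0.7826, -0.6225) and n = (−sin -38.5°, cos -38.5°) = (0.6225, 0.7826). F is at the origin and D lies 35.4 along u from F, so D = 35.4·u = (27.70, -22.04). Tangency of A1 to both parallel lines with radius 7.1 puts L and Q at F ± 7.1·n: L = (4.420, 5.557), Q = (-4.420, -5.557). Equal radii place C and P the same way about D: C = D + 7.1·n = (32.12, -16.48), P = D − 7.1·n = (23.28, -27.59). Then |FC| = |C − F| = 36.10.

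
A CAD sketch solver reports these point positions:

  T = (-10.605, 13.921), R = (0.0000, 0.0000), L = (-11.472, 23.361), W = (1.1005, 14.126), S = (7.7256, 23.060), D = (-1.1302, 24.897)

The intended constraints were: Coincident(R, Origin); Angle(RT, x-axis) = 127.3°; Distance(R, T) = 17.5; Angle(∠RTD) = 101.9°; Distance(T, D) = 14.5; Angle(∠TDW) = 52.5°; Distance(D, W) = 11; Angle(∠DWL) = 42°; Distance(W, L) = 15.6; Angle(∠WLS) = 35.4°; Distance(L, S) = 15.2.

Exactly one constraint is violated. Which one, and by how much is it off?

Distance(L, S) = 15.2 — off by 4.00.

R = (0.00, 0.00) ✓; RT at 127.3° ✓; |RT| = 17.50 ✓; ∠RTD = 101.9° ✓; |TD| = 14.50 ✓; ∠TDW = 52.50° ✓; |DW| = 11.00 ✓; ∠DWL = 42.00° ✓; |WL| = 15.60 ✓; ∠WLS = 35.40° ✓; |LS| = 19.20 ✗.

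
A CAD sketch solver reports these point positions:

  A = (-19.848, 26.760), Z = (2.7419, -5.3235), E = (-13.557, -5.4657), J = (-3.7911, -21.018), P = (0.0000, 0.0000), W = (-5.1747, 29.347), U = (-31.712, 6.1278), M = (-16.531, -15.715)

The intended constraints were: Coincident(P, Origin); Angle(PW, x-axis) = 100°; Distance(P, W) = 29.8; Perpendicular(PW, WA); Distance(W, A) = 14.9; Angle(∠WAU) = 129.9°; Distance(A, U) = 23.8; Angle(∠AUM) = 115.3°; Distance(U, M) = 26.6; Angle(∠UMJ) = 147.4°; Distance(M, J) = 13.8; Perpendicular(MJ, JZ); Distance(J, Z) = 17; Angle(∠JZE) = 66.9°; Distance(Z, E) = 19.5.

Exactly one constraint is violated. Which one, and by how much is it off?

Distance(Z, E) = 19.5 — off by 3.20.

P = (0.00, 0.00) ✓; PW at 100.0° ✓; |PW| = 29.80 ✓; ∠(PW, WA) = 90.00° ✓; |WA| = 14.90 ✓; ∠WAU = 129.9° ✓; |AU| = 23.80 ✓; ∠AUM = 115.3° ✓; |UM| = 26.60 ✓; ∠UMJ = 147.4° ✓; |MJ| = 13.80 ✓; ∠(MJ, JZ) = 90.00° ✓; |JZ| = 17.00 ✓; ∠JZE = 66.90° ✓; |ZE| = 16.30 ✗.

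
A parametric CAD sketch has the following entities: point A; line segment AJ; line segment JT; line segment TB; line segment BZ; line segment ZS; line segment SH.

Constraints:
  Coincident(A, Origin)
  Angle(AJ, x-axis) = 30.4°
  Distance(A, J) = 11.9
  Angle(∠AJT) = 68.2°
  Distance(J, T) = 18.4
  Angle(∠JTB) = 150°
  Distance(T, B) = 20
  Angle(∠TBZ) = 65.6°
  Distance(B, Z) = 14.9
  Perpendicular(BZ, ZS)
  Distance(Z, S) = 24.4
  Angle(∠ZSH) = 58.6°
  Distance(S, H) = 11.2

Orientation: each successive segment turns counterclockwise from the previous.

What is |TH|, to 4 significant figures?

2.943

A is at the origin; AJ runs at 30.4° with length 11.9, so J = (10.26, 6.022). ∠AJT = 68.2° gives JT at 142.2° from the x-axis; with |JT| = 18.4, T = (-4.275, 17.30). ∠JTB = 150.0° gives TB at 172.2° from the x-axis; with |TB| = 20.0, B = (-24.09, 20.01). ∠TBZ = 65.6° gives BZ at -73.40° from the x-axis; with |BZ| = 14.9, Z = (-19.83, 5.735). BZ is perpendicular to ZS, so ZS runs at 16.60°; with |ZS| = 24.4, S = (3.550, 12.71). ∠ZSH = 58.6° gives SH at 138.0° from the x-axis; with |SH| = 11.2, H = (-4.773, 20.20). Then |TH| = |H − T| = 2.943.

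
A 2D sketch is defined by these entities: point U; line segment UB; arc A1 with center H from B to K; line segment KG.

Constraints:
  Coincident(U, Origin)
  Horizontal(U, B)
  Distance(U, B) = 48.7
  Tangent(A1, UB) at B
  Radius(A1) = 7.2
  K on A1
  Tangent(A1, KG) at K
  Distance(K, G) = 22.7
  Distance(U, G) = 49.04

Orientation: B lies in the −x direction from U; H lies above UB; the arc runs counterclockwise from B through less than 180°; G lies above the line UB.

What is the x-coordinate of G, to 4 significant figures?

-39.44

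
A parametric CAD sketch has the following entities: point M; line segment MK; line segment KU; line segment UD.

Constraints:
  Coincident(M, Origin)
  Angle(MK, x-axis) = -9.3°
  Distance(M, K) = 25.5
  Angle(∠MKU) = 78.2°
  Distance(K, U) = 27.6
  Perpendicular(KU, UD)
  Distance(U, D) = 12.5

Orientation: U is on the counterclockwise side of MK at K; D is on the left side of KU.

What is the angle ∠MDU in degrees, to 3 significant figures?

119°

∠MKU = 78.2°, so KU runs at -9.3° + (180° − 78.2°) = 92.5° from the x-axis; with |KU| = 27.6, U = K + 27.6·(cos 92.5°, sin 92.5°) = (24.0, 23.5). KU ⟂ UD; with |UD| = 12.5 on the left of KU, D = U + 12.5·(-0.999, -0.0436) = (11.5, 22.9). Then cos ∠MDU = DM·DU / (|DM||DU|), giving 119°.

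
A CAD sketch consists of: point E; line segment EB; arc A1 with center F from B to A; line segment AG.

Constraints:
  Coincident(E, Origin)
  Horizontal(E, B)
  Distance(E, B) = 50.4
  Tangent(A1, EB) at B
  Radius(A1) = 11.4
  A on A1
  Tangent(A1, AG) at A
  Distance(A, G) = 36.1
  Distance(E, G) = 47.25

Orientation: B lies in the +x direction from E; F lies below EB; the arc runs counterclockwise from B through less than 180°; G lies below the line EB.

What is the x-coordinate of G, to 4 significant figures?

25.41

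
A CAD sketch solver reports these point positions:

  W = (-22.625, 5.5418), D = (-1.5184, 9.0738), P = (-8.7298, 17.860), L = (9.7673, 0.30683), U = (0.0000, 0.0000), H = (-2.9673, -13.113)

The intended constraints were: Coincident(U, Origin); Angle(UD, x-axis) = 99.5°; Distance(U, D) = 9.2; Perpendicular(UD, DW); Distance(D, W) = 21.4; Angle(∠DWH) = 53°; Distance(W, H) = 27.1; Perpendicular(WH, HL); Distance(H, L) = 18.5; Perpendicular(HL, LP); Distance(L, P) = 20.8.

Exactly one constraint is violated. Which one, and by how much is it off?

Distance(L, P) = 20.8 — off by 4.70.

U = (0.00, 0.00) ✓; UD at 99.50° ✓; |UD| = 9.200 ✓; ∠(UD, DW) = 90.00° ✓; |DW| = 21.40 ✓; ∠DWH = 53.00° ✓; |WH| = 27.10 ✓; ∠(WH, HL) = 90.00° ✓; |HL| = 18.50 ✓; ∠(HL, LP) = 90.00° ✓; |LP| = 25.50 ✗.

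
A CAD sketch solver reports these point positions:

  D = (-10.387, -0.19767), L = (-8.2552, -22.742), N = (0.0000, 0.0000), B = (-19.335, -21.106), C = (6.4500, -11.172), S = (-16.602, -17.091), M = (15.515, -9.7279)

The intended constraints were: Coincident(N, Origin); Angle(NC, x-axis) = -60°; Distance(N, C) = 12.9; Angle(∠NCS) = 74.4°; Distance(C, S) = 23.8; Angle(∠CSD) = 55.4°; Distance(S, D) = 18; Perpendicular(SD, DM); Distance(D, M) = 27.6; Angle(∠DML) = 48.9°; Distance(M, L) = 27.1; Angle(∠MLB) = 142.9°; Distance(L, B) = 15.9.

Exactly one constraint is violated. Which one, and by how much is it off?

Distance(L, B) = 15.9 — off by 4.70.

N = (0.00, 0.00) ✓; NC at -60.00° ✓; |NC| = 12.90 ✓; ∠NCS = 74.40° ✓; |CS| = 23.80 ✓; ∠CSD = 55.40° ✓; |SD| = 18.00 ✓; ∠(SD, DM) = 90.00° ✓; |DM| = 27.60 ✓; ∠DML = 48.90° ✓; |ML| = 27.10 ✓; ∠MLB = 142.9° ✓; |LB| = 11.20 ✗.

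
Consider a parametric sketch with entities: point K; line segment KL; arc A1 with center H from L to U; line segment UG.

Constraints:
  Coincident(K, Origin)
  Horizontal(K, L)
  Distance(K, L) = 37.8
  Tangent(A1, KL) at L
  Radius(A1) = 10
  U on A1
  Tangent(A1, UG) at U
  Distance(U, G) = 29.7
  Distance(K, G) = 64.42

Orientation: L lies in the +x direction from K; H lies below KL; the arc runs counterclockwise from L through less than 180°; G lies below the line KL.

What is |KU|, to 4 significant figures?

35.28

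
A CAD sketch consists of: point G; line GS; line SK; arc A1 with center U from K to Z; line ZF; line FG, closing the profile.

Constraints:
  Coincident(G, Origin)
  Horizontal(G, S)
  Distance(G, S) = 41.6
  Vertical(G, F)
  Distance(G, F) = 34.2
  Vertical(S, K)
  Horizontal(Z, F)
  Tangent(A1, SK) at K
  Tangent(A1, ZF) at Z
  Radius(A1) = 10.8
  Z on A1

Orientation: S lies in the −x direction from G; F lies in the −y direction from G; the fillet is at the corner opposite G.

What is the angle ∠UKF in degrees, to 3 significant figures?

14.6°

The virtual corner opposite G is at (-41.6, -34.2). A1 meets SK tangentially, so UK is at right angles to SK and the tangent condition forces UZ to be normal to ZF, with radius 10.8, so the center U sits 10.8 in from both sides at U = (-30.8, -23.4). That places the tangent points at K = (-41.6, -23.4) on SK and Z = (-30.8, -34.2) on ZF. Then cos ∠UKF = KU·KF / (|KU||KF|), giving 14.6°.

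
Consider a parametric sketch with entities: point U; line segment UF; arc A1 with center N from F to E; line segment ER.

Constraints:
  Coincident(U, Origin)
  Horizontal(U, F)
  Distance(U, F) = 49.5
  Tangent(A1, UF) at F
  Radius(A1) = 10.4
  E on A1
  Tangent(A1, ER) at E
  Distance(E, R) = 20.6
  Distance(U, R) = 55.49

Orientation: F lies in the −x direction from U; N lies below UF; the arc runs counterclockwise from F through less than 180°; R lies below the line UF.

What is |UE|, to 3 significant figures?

60.0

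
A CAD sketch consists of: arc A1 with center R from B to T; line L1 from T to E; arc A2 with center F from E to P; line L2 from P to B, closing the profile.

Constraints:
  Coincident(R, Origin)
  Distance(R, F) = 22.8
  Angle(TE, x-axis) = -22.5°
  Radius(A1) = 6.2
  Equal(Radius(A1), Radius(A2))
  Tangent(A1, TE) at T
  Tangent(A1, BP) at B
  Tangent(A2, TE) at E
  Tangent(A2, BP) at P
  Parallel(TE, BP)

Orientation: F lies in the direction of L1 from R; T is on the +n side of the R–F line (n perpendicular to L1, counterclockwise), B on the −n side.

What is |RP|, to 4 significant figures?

23.63

The slot axis is L1's direction at -22.5°, so u = (cos -22.5°, sin -22.5°) = (0.9239, -0.3827) and n = (−sin -22.5°, cos -22.5°) = (0.3827, 0.9239). R is at the origin and F lies 22.8 along u from R, so F = 22.8·u = (21.06, -8.725). Tangency of A1 to both parallel lines with radius 6.2 puts T and B at R ± 6.2·n: T = (2.373, 5.728), B = (-2.373, -5.728). Equal radii place E and P the same way about F: E = F + 6.2·n = (23.44, -2.997), P = F − 6.2·n = (18.69, -14.45). Then |RP| = |P − R| = 23.63.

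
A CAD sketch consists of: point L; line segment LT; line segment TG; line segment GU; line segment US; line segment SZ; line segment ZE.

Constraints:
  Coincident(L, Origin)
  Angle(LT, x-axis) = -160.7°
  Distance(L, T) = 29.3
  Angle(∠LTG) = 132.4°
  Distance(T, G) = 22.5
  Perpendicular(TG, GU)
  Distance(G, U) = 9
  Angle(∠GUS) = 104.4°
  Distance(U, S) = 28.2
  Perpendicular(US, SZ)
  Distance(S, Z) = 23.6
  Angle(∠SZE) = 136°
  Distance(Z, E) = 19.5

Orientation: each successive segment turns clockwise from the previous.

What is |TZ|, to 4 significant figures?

12.69

∠GUS = 104.4° gives US at -13.90° from the x-axis; with |US| = 28.2, S = (-15.82, 2.133). US ⟂ SZ, so SZ runs at -103.9°; with |SZ| = 23.6, Z = (-21.49, -20.78). Then |TZ| = |Z − T| = 12.69.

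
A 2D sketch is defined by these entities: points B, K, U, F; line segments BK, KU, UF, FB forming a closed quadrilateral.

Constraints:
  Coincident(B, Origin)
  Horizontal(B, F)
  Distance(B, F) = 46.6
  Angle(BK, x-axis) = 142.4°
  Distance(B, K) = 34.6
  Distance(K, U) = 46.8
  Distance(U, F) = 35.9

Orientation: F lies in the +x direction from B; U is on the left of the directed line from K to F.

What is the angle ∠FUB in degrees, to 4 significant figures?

89.04°

Checks: |KU| = 46.80 ✓; |UF| = 35.90 ✓.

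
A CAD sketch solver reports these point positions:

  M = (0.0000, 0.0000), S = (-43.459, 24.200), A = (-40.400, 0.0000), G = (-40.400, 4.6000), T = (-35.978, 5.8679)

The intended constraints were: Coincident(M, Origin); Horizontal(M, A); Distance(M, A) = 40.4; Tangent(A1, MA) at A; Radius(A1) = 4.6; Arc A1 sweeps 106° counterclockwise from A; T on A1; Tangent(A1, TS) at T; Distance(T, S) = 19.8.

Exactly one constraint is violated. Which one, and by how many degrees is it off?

Tangent(A1, TS) at T — off by 6.20°.

M = (0.00, 0.00) ✓; M.y = 0.00, A.y = 0.00 ✓; |MA| = 40.40 ✓; ∠(GA, AM) = 90.00° ✓; |GA| = 4.600 ✓; bearing(G→T) − bearing(G→A) = 106.0° ✓; |GT| = 4.600 ✓; ∠(GT, TS) = 83.80° ✗; |TS| = 19.80 ✓.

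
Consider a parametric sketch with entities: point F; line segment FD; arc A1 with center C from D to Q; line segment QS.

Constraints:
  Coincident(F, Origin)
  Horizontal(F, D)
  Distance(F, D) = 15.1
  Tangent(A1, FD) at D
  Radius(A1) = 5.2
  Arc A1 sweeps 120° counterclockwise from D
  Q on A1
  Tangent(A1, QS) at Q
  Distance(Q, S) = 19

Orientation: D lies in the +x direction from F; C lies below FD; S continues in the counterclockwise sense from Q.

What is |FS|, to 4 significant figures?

31.50

F is at the origin; FD is horizontal with |FD| = 15.1 and D on the +x side, so D = (15.10, 0.000). Since A1 is tangent to FD there, CD ⟂ FD, so C = D + (0, -5.2) = (15.10, -5.200). On A1, D sits at bearing 90° from C; a 120° counterclockwise sweep puts Q at bearing 210°, so Q = C + 5.2·(cos 210°, sin 210°) = (10.60, -7.800). A1 meets QS tangentially, so CQ is at right angles to QS, so QS runs along (−sin 210°, cos 210°); with |QS| = 19.0, S = (20.10, -24.25). Then |FS| = |S − F| = 31.50.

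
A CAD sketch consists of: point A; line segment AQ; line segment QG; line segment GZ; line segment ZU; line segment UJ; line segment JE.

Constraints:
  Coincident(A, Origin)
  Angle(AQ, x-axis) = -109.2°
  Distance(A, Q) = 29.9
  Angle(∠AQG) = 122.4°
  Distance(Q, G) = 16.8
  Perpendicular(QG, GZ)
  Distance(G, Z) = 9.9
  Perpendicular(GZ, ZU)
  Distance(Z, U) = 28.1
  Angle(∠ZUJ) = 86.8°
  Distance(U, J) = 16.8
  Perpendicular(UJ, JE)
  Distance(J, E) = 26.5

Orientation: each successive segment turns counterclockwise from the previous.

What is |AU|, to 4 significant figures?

16.06

A is at the origin; AQ runs at -109.2° with length 29.9, so Q = (-9.833, -28.24). ∠AQG = 122.4° gives QG at -51.60° from the x-axis; with |QG| = 16.8, G = (0.6022, -41.40). QG is perpendicular to GZ, so GZ runs at 38.40°; with |GZ| = 9.9, Z = (8.361, -35.25). GZ ⟂ ZU, so ZU runs at 128.4°; with |ZU| = 28.1, U = (-9.094, -13.23). Then |AU| = |U − A| = 16.06.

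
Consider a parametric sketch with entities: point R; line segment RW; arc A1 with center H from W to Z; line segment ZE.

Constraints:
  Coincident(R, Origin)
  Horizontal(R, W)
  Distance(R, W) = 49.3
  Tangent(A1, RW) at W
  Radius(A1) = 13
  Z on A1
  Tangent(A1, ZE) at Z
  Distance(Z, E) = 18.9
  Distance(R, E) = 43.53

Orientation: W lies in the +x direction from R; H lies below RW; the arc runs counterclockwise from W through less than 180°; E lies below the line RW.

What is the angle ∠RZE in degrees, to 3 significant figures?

93.7°

R is at the origin; R and W share the same y with |RW| = 49.3 and W on the +x side, so W = (49.3, 0.00). Tangency of A1 to RW means the radius HW is perpendicular to RW, so H = W + (0, -13) = (49.3, -13.0). Since HZ ⟂ ZE (tangency), |HE| = √(13.0² + 18.9²) = 22.9 regardless of where Z sits on A1. So E lies on both circle(R, 43.53) and circle(H, 22.9); the below-RW intersection is E = (32.7, -28.8). Z is the foot of the tangent from E: Z = (36.6, -10.3).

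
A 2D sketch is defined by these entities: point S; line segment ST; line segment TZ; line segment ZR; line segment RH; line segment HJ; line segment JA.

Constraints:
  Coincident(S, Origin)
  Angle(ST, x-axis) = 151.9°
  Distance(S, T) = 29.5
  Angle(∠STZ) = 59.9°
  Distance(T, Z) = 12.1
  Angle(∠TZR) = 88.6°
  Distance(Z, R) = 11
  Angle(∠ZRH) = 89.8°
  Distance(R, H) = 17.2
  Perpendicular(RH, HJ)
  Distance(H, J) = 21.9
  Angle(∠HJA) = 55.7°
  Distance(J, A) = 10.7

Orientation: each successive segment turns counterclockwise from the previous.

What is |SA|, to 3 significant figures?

32.5

S is at the origin; ST runs at 151.9° with length 29.5, so T = (-26.0, 13.9). ∠STZ = 59.9° gives TZ at -88.0° from the x-axis; with |TZ| = 12.1, Z = (-25.6, 1.80). ∠TZR = 88.6° gives ZR at 3.40° from the x-axis; with |ZR| = 11.0, R = (-14.6, 2.45). ∠ZRH = 89.8° gives RH at 93.6° from the x-axis; with |RH| = 17.2, H = (-15.7, 19.6). RH is perpendicular to HJ, so HJ runs at -176°; with |HJ| = 21.9, J = (-37.6, 18.2). ∠HJA = 55.7° gives JA at -52.1° from the x-axis; with |JA| = 10.7, A = (-31.0, 9.80). Then |SA| = |A − S| = 32.5.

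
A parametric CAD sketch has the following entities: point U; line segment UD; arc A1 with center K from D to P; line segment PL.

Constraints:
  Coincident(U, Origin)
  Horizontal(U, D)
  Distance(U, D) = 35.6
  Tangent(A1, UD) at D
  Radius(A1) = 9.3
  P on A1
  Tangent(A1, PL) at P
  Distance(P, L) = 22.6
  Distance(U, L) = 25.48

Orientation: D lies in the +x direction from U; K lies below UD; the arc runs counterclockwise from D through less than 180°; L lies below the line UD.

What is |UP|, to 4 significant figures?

28.55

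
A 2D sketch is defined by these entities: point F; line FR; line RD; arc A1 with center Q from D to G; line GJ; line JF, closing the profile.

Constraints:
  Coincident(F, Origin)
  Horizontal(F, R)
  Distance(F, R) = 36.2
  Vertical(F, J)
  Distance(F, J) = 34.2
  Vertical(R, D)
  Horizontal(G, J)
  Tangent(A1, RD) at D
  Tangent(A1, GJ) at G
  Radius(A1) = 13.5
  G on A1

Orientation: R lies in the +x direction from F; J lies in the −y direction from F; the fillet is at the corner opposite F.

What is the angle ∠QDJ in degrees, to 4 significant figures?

20.45°

F is at the origin; F and R share the same y with |FR| = 36.2 and R on the +x side, so R = (36.20, 0.000). F and J share the same x with |FJ| = 34.2 and J on the −y side, so J = (0.000, -34.20). The virtual corner opposite F is at (36.20, -34.20). Since A1 is tangent to RD there, QD ⟂ RD and A1 meets GJ tangentially, so QG is at right angles to GJ, with radius 13.5, so the center Q sits 13.5 in from both sides at Q = (22.70, -20.70). That places the tangent points at D = (36.20, -20.70) on RD and G = (22.70, -34.20) on GJ. Then cos ∠QDJ = DQ·DJ / (|DQ||DJ|), giving 20.45°.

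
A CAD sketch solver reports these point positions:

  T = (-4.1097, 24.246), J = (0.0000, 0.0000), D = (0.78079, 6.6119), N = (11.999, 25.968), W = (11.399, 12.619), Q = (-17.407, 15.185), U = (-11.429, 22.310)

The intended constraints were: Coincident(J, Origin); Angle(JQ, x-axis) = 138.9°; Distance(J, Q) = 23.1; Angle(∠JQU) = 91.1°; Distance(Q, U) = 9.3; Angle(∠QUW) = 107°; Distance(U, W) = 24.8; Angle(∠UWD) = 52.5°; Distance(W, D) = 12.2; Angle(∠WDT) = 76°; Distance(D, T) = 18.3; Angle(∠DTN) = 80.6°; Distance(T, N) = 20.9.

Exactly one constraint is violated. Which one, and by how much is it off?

Distance(T, N) = 20.9 — off by 4.70.

J = (0.00, 0.00) ✓; JQ at 138.9° ✓; |JQ| = 23.10 ✓; ∠JQU = 91.10° ✓; |QU| = 9.301 ✓; ∠QUW = 107.0° ✓; |UW| = 24.80 ✓; ∠UWD = 52.50° ✓; |WD| = 12.20 ✓; ∠WDT = 76.00° ✓; |DT| = 18.30 ✓; ∠DTN = 80.60° ✓; |TN| = 16.20 ✗.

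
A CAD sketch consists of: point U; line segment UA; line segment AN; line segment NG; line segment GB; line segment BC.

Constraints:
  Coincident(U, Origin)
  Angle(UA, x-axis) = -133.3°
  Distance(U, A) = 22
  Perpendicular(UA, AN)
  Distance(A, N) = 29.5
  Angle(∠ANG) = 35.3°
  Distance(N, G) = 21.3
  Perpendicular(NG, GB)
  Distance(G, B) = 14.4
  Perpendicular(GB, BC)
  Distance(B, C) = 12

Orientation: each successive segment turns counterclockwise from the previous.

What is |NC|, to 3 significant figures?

17.1

U is at the origin; UA runs at -133.3° with length 22.0, so A = (-15.1, -16.0). UA ⟂ AN, so AN runs at -43.3°; with |AN| = 29.5, N = (6.38, -36.2). ∠ANG = 35.3° gives NG at 101° from the x-axis; with |NG| = 21.3, G = (2.17, -15.4). NG ⟂ GB, so GB runs at -169°; with |GB| = 14.4, B = (-11.9, -18.2). GB is perpendicular to BC, so BC runs at -78.6°; with |BC| = 12.0, C = (-9.57, -30.0). Then |NC| = |C − N| = 17.1.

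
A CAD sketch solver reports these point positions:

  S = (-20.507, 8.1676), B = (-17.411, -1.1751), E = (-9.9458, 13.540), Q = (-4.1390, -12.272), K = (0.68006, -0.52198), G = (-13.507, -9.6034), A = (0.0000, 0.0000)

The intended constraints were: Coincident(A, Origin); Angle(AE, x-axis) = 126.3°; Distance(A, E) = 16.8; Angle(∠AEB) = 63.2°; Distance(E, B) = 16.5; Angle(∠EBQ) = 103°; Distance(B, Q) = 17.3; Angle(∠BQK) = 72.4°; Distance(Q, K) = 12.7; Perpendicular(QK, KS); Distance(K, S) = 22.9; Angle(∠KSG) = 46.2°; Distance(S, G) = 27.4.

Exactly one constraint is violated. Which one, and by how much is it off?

Distance(S, G) = 27.4 — off by 8.30.

A = (0.00, 0.00) ✓; AE at 126.3° ✓; |AE| = 16.80 ✓; ∠AEB = 63.20° ✓; |EB| = 16.50 ✓; ∠EBQ = 103.0° ✓; |BQ| = 17.30 ✓; ∠BQK = 72.40° ✓; |QK| = 12.70 ✓; ∠(QK, KS) = 90.00° ✓; |KS| = 22.90 ✓; ∠KSG = 46.20° ✓; |SG| = 19.10 ✗.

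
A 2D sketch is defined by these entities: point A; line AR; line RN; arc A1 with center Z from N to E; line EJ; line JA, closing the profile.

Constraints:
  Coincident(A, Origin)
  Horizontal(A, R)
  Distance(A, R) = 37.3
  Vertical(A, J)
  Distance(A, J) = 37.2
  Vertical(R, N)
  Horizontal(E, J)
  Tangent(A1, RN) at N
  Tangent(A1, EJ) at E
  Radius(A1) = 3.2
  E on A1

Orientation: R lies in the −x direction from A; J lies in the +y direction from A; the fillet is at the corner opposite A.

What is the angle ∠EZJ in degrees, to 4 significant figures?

84.64°

The virtual corner opposite A is at (-37.30, 37.20). Since A1 is tangent to RN there, ZN ⟂ RN and the tangent condition forces ZE to be normal to EJ, with radius 3.2, so the center Z sits 3.2 in from both sides at Z = (-34.10, 34.00). That places the tangent points at N = (-37.30, 34.00) on RN and E = (-34.10, 37.20) on EJ. Then cos ∠EZJ = ZE·ZJ / (|ZE||ZJ|), giving 84.64°.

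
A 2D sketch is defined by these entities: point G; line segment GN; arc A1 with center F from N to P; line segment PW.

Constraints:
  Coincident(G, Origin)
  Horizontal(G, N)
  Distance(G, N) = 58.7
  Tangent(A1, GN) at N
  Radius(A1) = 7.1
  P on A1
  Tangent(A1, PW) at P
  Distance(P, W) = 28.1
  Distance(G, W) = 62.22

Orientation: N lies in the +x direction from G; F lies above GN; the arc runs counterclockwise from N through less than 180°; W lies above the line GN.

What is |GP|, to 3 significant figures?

65.8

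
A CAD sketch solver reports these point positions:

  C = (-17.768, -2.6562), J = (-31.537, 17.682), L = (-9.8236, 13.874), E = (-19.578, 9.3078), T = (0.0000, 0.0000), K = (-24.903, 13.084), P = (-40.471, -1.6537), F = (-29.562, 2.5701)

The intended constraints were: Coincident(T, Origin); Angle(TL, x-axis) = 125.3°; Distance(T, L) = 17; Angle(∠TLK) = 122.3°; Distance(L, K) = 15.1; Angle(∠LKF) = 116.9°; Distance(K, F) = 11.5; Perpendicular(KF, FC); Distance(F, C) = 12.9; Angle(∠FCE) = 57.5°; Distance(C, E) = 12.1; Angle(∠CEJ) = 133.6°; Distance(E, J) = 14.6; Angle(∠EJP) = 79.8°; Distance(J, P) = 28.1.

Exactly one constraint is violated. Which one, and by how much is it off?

Distance(J, P) = 28.1 — off by 6.80.

T = (0.00, 0.00) ✓; TL at 125.3° ✓; |TL| = 17.00 ✓; ∠TLK = 122.3° ✓; |LK| = 15.10 ✓; ∠LKF = 116.9° ✓; |KF| = 11.50 ✓; ∠(KF, FC) = 90.00° ✓; |FC| = 12.90 ✓; ∠FCE = 57.50° ✓; |CE| = 12.10 ✓; ∠CEJ = 133.6° ✓; |EJ| = 14.60 ✓; ∠EJP = 79.80° ✓; |JP| = 21.30 ✗.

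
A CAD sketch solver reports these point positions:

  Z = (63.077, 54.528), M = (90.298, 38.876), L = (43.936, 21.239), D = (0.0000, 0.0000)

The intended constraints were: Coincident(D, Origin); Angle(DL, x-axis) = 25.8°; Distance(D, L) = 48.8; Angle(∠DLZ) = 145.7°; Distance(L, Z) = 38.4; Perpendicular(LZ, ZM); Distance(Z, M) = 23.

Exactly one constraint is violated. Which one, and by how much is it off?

Distance(Z, M) = 23 — off by 8.40.

D = (0.00, 0.00) ✓; DL at 25.80° ✓; |DL| = 48.80 ✓; ∠DLZ = 145.7° ✓; |LZ| = 38.40 ✓; ∠(LZ, ZM) = 90.00° ✓; |ZM| = 31.40 ✗.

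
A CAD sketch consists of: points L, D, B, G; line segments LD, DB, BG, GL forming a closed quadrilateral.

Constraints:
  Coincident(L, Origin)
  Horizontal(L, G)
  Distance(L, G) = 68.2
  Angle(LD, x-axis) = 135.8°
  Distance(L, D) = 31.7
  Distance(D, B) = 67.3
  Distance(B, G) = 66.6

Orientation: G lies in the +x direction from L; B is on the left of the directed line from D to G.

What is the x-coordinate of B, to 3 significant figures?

34.5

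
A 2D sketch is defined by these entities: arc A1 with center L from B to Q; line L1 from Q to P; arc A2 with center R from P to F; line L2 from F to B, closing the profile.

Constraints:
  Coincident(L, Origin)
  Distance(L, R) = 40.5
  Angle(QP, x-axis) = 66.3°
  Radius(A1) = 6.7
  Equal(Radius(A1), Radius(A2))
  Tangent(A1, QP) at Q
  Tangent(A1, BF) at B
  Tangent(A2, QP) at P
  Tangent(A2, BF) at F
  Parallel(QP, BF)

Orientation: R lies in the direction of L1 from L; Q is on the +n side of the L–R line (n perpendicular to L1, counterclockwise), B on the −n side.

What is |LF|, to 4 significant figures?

41.05

Tangency of A1 to both parallel lines with radius 6.7 puts Q and B at L ± 6.7·n: Q = (-6.135, 2.693), B = (6.135, -2.693). Equal radii place P and F the same way about R: P = R + 6.7·n = (10.14, 39.78), F = R − 6.7·n = (22.41, 34.39). Then |LF| = |F − L| = 41.05.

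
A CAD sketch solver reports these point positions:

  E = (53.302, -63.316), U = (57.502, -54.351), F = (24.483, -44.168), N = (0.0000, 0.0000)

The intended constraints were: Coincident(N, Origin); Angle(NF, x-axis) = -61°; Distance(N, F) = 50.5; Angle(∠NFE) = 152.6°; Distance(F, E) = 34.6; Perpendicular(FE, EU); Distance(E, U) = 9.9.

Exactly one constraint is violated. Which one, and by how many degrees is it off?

Perpendicular(FE, EU) — off by 8.50°.

N = (0.00, 0.00) ✓; NF at -61.00° ✓; |NF| = 50.50 ✓; ∠NFE = 152.6° ✓; |FE| = 34.60 ✓; ∠(FE, EU) = 98.50° ✗; |EU| = 9.900 ✓.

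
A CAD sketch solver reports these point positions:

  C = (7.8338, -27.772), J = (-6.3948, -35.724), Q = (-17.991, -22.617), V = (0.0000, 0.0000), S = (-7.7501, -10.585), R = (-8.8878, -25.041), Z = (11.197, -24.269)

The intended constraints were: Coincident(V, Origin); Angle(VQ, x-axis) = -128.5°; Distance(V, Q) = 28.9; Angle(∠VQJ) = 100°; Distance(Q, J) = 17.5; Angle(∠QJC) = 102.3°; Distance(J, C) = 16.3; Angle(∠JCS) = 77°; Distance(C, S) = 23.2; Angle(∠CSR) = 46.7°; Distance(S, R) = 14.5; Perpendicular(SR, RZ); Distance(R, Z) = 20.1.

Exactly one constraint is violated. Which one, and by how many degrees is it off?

Perpendicular(SR, RZ) — off by 6.70°.

V = (0.00, 0.00) ✓; VQ at -128.5° ✓; |VQ| = 28.90 ✓; ∠VQJ = 100.0° ✓; |QJ| = 17.50 ✓; ∠QJC = 102.3° ✓; |JC| = 16.30 ✓; ∠JCS = 77.00° ✓; |CS| = 23.20 ✓; ∠CSR = 46.70° ✓; |SR| = 14.50 ✓; ∠(SR, RZ) = 96.70° ✗; |RZ| = 20.10 ✓.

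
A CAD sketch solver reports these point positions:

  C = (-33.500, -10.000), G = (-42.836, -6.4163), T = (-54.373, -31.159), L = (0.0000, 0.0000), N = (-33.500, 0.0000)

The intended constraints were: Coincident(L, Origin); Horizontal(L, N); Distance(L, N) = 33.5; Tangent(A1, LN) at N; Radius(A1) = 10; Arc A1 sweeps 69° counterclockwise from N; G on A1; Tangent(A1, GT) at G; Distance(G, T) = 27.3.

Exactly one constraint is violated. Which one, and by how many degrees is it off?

Tangent(A1, GT) at G — off by 4.00°.

L = (0.00, 0.00) ✓; L.y = 0.00, N.y = 0.00 ✓; |LN| = 33.50 ✓; ∠(CN, NL) = 90.00° ✓; |CN| = 10.00 ✓; bearing(C→G) − bearing(C→N) = 69.00° ✓; |CG| = 10.00 ✓; ∠(CG, GT) = 94.00° ✗; |GT| = 27.30 ✓.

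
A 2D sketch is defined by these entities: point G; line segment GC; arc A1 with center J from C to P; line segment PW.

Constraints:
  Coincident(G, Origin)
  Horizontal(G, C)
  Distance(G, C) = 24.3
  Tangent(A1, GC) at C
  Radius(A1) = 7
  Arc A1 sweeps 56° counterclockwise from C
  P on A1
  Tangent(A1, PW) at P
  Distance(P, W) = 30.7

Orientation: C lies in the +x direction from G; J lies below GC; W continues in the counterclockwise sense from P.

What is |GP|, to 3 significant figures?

18.8

Since A1 is tangent to GC there, JC ⟂ GC, so J = C + (0, -7) = (24.3, -7.00). On A1, C sits at bearing 90° from J; a 56° counterclockwise sweep puts P at bearing 146°, so P = J + 7.0·(cos 146°, sin 146°) = (18.5, -3.09). Then |GP| = |P − G| = 18.8.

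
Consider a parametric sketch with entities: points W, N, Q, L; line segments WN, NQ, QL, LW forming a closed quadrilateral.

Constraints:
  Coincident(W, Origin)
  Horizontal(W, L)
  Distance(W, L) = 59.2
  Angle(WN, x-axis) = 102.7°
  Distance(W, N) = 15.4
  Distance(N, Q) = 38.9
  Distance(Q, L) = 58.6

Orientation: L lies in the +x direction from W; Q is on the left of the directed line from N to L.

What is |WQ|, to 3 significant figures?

49.8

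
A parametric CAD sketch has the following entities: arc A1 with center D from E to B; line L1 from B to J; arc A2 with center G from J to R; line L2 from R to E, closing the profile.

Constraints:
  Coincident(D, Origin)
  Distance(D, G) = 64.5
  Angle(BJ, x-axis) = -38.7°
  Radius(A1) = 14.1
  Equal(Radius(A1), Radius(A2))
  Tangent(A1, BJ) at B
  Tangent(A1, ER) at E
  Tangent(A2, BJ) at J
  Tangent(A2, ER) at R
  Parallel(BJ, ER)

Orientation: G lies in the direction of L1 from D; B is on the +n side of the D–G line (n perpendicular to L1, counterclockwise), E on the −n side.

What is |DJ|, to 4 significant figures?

66.02

The slot axis is L1's direction at -38.7°, so u = (cos -38.7°, sin -38.7°) = (0.7804, -0.6252) and n = (−sin -38.7°, cos -38.7°) = (0.6252, 0.7804). D is at the origin and G lies 64.5 along u from D, so G = 64.5·u = (50.34, -40.33). Tangency of A1 to both parallel lines with radius 14.1 puts B and E at D ± 14.1·n: B = (8.816, 11.00), E = (-8.816, -11.00). Equal radii place J and R the same way about G: J = G + 14.1·n = (59.15, -29.32), R = G − 14.1·n = (41.52, -51.33). Then |DJ| = |J − D| = 66.02.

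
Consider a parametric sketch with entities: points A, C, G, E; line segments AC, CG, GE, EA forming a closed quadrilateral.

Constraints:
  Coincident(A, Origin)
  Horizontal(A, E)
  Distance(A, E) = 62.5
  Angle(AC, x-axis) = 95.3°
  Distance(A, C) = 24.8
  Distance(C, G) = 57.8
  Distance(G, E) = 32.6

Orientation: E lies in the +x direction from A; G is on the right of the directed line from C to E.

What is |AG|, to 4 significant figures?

40.44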